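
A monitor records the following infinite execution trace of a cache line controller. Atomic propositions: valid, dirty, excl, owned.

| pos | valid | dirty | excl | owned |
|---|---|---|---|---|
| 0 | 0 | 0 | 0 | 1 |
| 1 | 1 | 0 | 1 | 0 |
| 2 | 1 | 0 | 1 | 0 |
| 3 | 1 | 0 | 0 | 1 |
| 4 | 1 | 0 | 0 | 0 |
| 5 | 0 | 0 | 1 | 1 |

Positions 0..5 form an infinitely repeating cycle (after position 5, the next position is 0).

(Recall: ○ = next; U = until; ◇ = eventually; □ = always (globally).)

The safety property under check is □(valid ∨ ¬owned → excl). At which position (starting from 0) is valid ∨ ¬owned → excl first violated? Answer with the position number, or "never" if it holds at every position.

Check valid ∨ ¬owned → excl at each position in order: 0 ✓, 1 ✓, 2 ✓.
At position 3 the labels are {owned, valid}, so valid ∨ ¬owned → excl is false there. This is the first violation.

3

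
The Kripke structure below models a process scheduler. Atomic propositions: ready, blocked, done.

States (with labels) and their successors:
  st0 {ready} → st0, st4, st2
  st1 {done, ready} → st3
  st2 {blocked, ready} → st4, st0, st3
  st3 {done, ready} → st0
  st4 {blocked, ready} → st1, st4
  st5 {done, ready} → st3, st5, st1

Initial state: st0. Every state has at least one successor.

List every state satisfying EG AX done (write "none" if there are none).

{st5}

States satisfying AX done: {st1, st5}.
States satisfying EG AX done: {st5}.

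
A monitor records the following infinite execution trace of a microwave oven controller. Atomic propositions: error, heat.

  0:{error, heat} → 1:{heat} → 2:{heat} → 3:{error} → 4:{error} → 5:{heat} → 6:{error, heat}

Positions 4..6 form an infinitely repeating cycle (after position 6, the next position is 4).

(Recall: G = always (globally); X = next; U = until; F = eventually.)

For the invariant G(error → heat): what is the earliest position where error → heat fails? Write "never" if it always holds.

Check error → heat at each position in order: 0 ✓, 1 ✓, 2 ✓.
At position 3 the labels are {error}, so error → heat is false there. This is the first violation.

3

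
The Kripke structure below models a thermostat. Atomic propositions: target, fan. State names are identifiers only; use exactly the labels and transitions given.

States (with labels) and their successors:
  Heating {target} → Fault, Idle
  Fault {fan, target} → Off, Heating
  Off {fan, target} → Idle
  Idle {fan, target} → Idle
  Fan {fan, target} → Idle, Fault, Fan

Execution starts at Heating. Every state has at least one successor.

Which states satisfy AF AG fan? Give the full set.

{Off, Idle}

States satisfying AG fan: {Off, Idle}.
States satisfying AF AG fan: {Off, Idle}.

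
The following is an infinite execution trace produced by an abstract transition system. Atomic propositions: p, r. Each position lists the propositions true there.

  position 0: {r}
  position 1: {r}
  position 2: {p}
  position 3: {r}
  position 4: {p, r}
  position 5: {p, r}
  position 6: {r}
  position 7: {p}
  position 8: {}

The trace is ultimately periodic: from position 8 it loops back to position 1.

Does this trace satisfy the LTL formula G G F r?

G F r holds at every position 0..8, and those are all positions ever visited, so G G F r holds.

Holds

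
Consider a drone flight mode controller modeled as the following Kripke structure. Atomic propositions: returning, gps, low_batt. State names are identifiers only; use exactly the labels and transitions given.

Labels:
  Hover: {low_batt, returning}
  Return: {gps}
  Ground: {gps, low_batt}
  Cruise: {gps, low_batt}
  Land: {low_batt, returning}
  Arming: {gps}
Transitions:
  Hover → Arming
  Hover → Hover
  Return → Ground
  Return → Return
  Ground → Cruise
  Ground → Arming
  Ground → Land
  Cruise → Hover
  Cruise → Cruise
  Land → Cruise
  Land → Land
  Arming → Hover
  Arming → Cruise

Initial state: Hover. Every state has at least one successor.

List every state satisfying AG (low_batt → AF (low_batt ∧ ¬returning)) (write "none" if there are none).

States satisfying low_batt → AF (low_batt ∧ ¬returning): {Return, Ground, Cruise, Arming}.
States satisfying AG (low_batt → AF (low_batt ∧ ¬returning)): ∅.

none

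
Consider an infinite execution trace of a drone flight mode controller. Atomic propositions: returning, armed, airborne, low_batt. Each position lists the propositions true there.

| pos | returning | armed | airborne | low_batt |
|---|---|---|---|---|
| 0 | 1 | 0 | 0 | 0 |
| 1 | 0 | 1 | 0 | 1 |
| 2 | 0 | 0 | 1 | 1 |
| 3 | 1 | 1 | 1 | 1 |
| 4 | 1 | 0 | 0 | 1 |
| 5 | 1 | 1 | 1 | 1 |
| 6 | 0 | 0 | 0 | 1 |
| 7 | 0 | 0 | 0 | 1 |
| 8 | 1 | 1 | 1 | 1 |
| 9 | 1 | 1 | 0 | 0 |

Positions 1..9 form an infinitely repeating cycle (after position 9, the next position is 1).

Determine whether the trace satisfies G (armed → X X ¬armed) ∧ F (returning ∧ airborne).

Violated

armed → X X ¬armed must hold at every position from 0 onward. It fails at position 1, so G (armed → X X ¬armed) is false.
Positions where armed holds: 1, 3, 5, 8, 9.
Check X X ¬armed at each: 1→fails, 3→fails, 5→ok, 8→fails, 9→ok.
returning ∧ airborne holds at position 3, which is reachable from 0, so F (returning ∧ airborne) holds.
At position 0: G (armed → X X ¬armed) is false; F (returning ∧ airborne) is true; so G (armed → X X ¬armed) ∧ F (returning ∧ airborne) is false.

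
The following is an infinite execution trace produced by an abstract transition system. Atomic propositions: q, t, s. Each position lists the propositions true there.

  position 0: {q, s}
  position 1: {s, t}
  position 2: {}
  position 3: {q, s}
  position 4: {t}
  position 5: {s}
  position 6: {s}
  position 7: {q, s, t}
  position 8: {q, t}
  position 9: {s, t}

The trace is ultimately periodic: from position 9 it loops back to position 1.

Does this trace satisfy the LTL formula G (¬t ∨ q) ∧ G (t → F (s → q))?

¬t ∨ q must hold at every position from 0 onward. It fails at position 1, so G (¬t ∨ q) is false.
t → F (s → q) holds at every position 0..9, and those are all positions ever visited, so G (t → F (s → q)) holds.
Positions where t holds: 1, 4, 7, 8, 9.
Check F (s → q) at each: 1→ok, 4→ok, 7→ok, 8→ok, 9→ok.
At position 0: G (¬t ∨ q) is false; G (t → F (s → q)) is true; so G (¬t ∨ q) ∧ G (t → F (s → q)) is false.

Does not hold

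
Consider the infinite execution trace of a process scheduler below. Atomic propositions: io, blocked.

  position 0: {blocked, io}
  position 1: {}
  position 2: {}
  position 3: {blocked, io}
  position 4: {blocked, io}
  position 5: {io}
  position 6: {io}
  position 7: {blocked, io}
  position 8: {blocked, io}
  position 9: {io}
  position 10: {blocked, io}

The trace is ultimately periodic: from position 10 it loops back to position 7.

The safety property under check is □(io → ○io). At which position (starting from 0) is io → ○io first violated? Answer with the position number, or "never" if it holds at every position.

At position 0 the labels are {blocked, io} and the next position 1 has {}, so io → ○io is false there. This is the first violation.

0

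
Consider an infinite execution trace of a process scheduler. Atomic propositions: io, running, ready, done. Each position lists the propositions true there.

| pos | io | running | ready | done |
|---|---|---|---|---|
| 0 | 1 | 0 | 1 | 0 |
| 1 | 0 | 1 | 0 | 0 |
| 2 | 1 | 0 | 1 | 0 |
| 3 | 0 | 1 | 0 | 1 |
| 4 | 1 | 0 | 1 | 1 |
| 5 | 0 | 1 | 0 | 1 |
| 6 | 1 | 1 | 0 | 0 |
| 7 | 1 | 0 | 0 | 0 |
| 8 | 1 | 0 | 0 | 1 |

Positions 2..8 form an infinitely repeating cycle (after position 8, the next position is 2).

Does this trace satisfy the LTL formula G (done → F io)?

done → F io holds at every position 0..8, and those are all positions ever visited, so G (done → F io) holds.
Positions where done holds: 3, 4, 5, 8.
Check F io at each: 3→ok, 4→ok, 5→ok, 8→ok.

Yes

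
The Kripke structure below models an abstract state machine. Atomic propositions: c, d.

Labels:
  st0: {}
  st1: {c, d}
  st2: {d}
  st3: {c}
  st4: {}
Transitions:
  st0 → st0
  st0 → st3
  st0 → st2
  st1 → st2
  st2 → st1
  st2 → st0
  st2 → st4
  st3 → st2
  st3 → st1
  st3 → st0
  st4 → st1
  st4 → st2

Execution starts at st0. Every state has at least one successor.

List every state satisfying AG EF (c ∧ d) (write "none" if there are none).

{st0, st1, st2, st3, st4}

States satisfying EF (c ∧ d): {st0, st1, st2, st3, st4}.
States satisfying AG EF (c ∧ d): {st0, st1, st2, st3, st4}.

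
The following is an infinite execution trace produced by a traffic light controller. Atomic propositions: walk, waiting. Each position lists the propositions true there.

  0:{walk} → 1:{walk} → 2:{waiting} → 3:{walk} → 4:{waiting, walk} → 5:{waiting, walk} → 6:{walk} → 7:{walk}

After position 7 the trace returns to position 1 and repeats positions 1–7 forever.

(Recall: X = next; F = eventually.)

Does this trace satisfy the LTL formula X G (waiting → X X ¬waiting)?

The position after 0 is 1; G (waiting → X X ¬waiting) is false there.

Does not hold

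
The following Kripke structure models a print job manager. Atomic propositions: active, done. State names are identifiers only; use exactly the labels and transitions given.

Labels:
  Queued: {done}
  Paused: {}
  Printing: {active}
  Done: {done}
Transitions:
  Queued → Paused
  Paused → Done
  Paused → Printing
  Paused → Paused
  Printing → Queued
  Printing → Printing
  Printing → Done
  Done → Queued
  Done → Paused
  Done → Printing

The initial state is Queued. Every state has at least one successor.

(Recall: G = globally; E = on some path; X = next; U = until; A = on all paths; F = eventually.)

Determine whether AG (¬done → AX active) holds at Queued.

Does not hold

States satisfying ¬done → AX active: {Queued, Done}.
States satisfying AG (¬done → AX active): ∅.
Paused is reachable from Queued and violates ¬done → AX active, so AG fails at Queued.
Queued ∉ Sat(AG (¬done → AX active)).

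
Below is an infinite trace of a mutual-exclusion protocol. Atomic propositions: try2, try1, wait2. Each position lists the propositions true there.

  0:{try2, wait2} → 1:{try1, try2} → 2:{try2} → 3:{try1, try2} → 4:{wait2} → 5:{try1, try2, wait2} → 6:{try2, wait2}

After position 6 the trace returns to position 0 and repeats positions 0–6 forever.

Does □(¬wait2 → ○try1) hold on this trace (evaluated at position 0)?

Violated

¬wait2 → ○try1 must hold at every position from 0 onward. It fails at position 1, so □(¬wait2 → ○try1) is false.
Positions where ¬wait2 holds: 1, 2, 3.
Check ○try1 at each: 1→fails, 2→ok, 3→fails.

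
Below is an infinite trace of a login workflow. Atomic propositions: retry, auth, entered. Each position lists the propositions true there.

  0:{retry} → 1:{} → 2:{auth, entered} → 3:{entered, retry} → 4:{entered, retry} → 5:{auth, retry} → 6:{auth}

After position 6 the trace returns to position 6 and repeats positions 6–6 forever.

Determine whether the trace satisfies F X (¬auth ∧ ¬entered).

Yes

X (¬auth ∧ ¬entered) holds at position 0, which is reachable from 0, so F X (¬auth ∧ ¬entered) holds.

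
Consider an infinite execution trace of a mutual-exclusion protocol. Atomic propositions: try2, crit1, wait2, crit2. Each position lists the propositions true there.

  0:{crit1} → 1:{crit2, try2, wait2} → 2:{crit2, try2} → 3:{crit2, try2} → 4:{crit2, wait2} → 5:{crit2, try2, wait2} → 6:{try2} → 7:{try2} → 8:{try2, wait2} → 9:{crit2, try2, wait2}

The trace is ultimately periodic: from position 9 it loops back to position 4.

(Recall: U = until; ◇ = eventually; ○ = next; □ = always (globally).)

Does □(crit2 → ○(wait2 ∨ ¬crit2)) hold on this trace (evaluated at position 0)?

Does not hold

crit2 → ○(wait2 ∨ ¬crit2) must hold at every position from 0 onward. It fails at position 1, so □(crit2 → ○(wait2 ∨ ¬crit2)) is false.
Positions where crit2 holds: 1, 2, 3, 4, 5, 9.
Check ○(wait2 ∨ ¬crit2) at each: 1→fails, 2→fails, 3→ok, 4→ok, 5→ok, 9→ok.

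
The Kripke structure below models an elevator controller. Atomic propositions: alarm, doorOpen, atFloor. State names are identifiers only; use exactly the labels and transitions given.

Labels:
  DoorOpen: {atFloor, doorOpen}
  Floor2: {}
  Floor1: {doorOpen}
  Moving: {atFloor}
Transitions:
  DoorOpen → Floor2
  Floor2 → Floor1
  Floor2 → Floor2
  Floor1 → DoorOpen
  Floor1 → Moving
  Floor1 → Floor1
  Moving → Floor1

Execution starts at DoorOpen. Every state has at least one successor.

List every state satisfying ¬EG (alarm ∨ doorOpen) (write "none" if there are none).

{DoorOpen, Floor2, Moving}

States satisfying alarm ∨ doorOpen: {DoorOpen, Floor1}.
States satisfying EG (alarm ∨ doorOpen): {Floor1}.
States satisfying ¬EG (alarm ∨ doorOpen): {DoorOpen, Floor2, Moving}.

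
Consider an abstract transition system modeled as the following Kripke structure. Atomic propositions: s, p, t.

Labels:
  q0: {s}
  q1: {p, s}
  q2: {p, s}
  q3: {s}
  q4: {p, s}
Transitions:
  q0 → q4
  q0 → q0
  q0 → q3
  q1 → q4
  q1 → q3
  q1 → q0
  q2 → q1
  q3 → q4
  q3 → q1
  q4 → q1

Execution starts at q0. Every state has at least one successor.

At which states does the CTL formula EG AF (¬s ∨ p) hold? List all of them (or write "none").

States satisfying AF (¬s ∨ p): {q1, q2, q3, q4}.
States satisfying EG AF (¬s ∨ p): {q1, q2, q3, q4}.

{q1, q2, q3, q4}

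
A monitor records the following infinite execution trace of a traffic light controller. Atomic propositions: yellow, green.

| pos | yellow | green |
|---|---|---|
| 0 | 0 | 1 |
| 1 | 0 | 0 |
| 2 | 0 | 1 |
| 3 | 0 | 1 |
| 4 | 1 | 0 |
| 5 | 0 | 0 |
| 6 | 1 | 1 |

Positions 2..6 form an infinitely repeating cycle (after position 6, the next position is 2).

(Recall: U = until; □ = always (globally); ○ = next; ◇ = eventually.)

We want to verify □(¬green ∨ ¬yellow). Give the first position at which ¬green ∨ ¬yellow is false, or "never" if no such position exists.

6

Check ¬green ∨ ¬yellow at each position in order: 0 ✓, 1 ✓, 2 ✓, 3 ✓, 4 ✓, 5 ✓.
At position 6 the labels are {green, yellow}, so ¬green ∨ ¬yellow is false there. This is the first violation.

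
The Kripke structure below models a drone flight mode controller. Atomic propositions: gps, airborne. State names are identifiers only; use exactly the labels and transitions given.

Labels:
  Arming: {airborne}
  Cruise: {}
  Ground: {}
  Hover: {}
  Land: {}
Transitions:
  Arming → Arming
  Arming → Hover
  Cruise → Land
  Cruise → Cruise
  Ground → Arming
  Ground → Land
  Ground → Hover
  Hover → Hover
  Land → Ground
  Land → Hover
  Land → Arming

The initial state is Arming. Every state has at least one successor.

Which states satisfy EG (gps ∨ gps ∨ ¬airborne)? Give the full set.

States satisfying gps ∨ gps ∨ ¬airborne: {Cruise, Ground, Hover, Land}.
States satisfying EG (gps ∨ gps ∨ ¬airborne): {Cruise, Ground, Hover, Land}.

{Cruise, Ground, Hover, Land}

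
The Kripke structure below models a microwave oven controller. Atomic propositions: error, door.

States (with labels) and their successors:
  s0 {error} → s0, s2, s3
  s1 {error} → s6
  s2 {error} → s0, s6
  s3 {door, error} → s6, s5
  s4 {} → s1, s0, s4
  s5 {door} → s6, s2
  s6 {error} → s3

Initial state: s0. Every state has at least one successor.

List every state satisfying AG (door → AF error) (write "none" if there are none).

{s0, s1, s2, s3, s4, s5, s6}

States satisfying door → AF error: {s0, s1, s2, s3, s4, s5, s6}.
States satisfying AG (door → AF error): {s0, s1, s2, s3, s4, s5, s6}.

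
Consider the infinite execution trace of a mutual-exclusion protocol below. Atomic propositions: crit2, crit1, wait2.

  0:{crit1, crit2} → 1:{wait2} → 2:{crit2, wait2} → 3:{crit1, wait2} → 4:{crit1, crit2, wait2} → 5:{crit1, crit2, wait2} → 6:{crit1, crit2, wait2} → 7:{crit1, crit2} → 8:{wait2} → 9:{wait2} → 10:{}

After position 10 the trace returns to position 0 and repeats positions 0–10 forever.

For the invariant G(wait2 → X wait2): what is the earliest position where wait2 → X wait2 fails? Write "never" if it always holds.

6

Check wait2 → X wait2 at each position in order: 0 ✓, 1 ✓, 2 ✓, 3 ✓, 4 ✓, 5 ✓.
At position 6 the labels are {crit1, crit2, wait2} and the next position 7 has {crit1, crit2}, so wait2 → X wait2 is false there. This is the first violation.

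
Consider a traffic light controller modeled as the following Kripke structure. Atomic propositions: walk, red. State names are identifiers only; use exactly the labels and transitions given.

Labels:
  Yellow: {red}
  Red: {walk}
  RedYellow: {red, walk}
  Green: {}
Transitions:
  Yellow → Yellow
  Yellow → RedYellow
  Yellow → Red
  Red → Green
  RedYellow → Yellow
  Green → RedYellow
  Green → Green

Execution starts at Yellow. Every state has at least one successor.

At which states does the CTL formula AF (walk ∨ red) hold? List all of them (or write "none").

States satisfying walk ∨ red: {Yellow, Red, RedYellow}.
States satisfying AF (walk ∨ red): {Yellow, Red, RedYellow}.

{Yellow, Red, RedYellow}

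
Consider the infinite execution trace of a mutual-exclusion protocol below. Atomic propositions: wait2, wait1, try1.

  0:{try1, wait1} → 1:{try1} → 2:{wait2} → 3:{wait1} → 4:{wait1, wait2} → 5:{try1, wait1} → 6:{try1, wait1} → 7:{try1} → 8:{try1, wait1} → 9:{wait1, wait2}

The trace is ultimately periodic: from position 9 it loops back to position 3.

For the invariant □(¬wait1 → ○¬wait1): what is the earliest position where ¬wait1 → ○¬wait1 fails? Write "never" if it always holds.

2

Check ¬wait1 → ○¬wait1 at each position in order: 0 ✓, 1 ✓.
At position 2 the labels are {wait2} and the next position 3 has {wait1}, so ¬wait1 → ○¬wait1 is false there. This is the first violation.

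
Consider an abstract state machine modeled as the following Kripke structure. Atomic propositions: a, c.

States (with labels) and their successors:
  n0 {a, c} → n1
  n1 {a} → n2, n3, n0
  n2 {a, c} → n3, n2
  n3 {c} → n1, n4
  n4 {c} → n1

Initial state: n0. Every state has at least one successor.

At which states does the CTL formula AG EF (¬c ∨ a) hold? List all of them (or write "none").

States satisfying EF (¬c ∨ a): {n0, n1, n2, n3, n4}.
States satisfying AG EF (¬c ∨ a): {n0, n1, n2, n3, n4}.

{n0, n1, n2, n3, n4}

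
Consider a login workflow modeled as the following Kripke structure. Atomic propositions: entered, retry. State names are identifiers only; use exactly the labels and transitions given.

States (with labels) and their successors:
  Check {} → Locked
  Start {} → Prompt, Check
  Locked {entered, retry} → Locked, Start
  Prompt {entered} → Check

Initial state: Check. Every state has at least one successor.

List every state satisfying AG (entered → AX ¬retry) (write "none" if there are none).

none

States satisfying entered → AX ¬retry: {Check, Start, Prompt}.
States satisfying AG (entered → AX ¬retry): ∅.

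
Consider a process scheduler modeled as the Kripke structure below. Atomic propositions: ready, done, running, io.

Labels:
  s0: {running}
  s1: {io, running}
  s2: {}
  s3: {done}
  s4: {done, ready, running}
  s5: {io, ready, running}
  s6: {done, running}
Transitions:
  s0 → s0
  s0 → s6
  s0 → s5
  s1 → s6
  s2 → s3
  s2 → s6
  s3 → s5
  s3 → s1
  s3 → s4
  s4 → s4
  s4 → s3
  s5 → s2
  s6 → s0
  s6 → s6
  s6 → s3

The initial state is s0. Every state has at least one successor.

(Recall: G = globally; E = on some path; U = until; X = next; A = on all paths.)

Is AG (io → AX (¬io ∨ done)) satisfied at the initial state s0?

Yes

States satisfying io → AX (¬io ∨ done): {s0, s1, s2, s3, s4, s5, s6}.
States satisfying AG (io → AX (¬io ∨ done)): {s0, s1, s2, s3, s4, s5, s6}.
Every state reachable from s0 satisfies io → AX (¬io ∨ done).
s0 ∈ Sat(AG (io → AX (¬io ∨ done))).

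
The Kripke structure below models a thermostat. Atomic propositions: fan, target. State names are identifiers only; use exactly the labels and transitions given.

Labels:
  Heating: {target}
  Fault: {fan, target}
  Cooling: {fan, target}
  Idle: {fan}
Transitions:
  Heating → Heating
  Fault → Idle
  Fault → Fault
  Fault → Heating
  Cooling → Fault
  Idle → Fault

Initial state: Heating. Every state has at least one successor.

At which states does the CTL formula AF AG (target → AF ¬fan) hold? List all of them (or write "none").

{Heating}

States satisfying AG (target → AF ¬fan): {Heating}.
States satisfying AF AG (target → AF ¬fan): {Heating}.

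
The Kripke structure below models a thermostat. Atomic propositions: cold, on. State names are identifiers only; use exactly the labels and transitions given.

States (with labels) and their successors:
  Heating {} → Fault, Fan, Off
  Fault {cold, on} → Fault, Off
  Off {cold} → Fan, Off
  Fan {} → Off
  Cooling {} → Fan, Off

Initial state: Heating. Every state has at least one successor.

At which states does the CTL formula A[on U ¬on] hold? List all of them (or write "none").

States satisfying on: {Fault}.
States satisfying ¬on: {Heating, Off, Fan, Cooling}.
States satisfying A[on U ¬on]: {Heating, Off, Fan, Cooling}.

{Heating, Off, Fan, Cooling}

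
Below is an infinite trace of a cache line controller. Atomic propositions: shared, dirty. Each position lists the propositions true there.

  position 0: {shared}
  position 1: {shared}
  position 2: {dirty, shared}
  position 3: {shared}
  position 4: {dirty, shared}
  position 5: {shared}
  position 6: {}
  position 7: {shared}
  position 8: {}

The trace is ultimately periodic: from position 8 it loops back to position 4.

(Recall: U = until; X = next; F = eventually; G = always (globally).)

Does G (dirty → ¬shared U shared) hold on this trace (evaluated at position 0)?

Satisfied

dirty → ¬shared U shared holds at every position 0..8, and those are all positions ever visited, so G (dirty → ¬shared U shared) holds.
Positions where dirty holds: 2, 4.
Check ¬shared U shared at each: 2→ok, 4→ok.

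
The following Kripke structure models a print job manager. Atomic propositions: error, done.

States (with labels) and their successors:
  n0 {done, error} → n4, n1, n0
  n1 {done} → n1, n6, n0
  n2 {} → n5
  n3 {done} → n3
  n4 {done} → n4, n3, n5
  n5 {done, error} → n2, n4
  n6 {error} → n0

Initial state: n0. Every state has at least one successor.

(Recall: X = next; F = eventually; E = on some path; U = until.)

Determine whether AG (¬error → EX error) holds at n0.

Does not hold

States satisfying ¬error → EX error: {n0, n1, n2, n4, n5, n6}.
States satisfying AG (¬error → EX error): ∅.
n3 is reachable from n0 and violates ¬error → EX error, so AG fails at n0.
n0 ∉ Sat(AG (¬error → EX error)).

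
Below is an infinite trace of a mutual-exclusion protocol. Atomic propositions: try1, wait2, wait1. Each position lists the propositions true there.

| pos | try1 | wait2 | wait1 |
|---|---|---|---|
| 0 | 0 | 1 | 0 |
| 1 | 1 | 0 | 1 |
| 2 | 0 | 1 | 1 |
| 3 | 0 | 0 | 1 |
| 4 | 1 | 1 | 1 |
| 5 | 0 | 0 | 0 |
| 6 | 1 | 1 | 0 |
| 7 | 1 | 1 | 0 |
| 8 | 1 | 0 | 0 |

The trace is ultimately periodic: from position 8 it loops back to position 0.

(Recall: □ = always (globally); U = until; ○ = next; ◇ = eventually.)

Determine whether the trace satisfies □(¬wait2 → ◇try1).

¬wait2 → ◇try1 holds at every position 0..8, and those are all positions ever visited, so □(¬wait2 → ◇try1) holds.
Positions where ¬wait2 holds: 1, 3, 5, 8.
Check ◇try1 at each: 1→ok, 3→ok, 5→ok, 8→ok.

Holds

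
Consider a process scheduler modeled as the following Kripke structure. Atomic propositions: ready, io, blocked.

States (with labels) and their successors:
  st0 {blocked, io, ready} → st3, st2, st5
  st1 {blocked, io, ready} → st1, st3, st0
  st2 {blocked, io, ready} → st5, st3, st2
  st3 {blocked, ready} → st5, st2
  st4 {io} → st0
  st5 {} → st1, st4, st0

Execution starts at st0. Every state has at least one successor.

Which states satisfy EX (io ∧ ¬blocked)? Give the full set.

{st5}

States satisfying io ∧ ¬blocked: {st4}.
States satisfying EX (io ∧ ¬blocked): {st5}.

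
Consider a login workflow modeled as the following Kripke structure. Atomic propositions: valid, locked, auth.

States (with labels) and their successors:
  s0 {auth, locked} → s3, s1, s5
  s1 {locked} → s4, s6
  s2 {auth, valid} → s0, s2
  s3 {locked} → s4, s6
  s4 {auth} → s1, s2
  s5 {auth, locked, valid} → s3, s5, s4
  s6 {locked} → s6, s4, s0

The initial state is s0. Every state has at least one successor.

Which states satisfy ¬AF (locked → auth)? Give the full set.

States satisfying locked → auth: {s0, s2, s4, s5}.
States satisfying AF (locked → auth): {s0, s2, s4, s5}.
States satisfying ¬AF (locked → auth): {s1, s3, s6}.

{s1, s3, s6}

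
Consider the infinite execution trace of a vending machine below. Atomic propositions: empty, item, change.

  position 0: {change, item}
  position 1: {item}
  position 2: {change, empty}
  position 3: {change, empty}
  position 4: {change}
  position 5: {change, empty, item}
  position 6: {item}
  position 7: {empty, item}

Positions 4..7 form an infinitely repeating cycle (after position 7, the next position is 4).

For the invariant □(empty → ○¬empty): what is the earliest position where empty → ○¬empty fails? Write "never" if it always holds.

Check empty → ○¬empty at each position in order: 0 ✓, 1 ✓.
At position 2 the labels are {change, empty} and the next position 3 has {change, empty}, so empty → ○¬empty is false there. This is the first violation.

2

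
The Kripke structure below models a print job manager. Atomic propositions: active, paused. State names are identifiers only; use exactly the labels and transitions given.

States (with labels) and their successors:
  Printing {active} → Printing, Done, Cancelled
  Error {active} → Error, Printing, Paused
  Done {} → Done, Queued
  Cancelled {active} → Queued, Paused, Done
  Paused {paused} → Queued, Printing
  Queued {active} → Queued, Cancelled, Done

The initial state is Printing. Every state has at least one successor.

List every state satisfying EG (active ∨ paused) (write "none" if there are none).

States satisfying active ∨ paused: {Printing, Error, Cancelled, Paused, Queued}.
States satisfying EG (active ∨ paused): {Printing, Error, Cancelled, Paused, Queued}.

{Printing, Error, Cancelled, Paused, Queued}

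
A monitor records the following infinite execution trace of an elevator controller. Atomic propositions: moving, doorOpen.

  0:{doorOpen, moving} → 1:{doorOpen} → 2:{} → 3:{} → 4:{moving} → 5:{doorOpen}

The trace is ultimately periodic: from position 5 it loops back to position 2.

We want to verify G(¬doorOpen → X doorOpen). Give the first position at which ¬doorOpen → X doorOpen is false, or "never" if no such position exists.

2

Check ¬doorOpen → X doorOpen at each position in order: 0 ✓, 1 ✓.
At position 2 the labels are {} and the next position 3 has {}, so ¬doorOpen → X doorOpen is false there. This is the first violation.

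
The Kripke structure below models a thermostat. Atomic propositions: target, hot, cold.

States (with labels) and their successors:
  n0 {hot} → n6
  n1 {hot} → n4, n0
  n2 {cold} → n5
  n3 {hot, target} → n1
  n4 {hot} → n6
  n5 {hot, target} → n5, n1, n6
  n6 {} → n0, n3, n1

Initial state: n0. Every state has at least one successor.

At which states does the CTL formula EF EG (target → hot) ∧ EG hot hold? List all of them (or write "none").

States satisfying EG (target → hot): {n0, n1, n2, n3, n4, n5, n6}.
States satisfying EF EG (target → hot): {n0, n1, n2, n3, n4, n5, n6}.
States satisfying hot: {n0, n1, n3, n4, n5}.
States satisfying EG hot: {n5}.
States satisfying EF EG (target → hot) ∧ EG hot: {n5}.

{n5}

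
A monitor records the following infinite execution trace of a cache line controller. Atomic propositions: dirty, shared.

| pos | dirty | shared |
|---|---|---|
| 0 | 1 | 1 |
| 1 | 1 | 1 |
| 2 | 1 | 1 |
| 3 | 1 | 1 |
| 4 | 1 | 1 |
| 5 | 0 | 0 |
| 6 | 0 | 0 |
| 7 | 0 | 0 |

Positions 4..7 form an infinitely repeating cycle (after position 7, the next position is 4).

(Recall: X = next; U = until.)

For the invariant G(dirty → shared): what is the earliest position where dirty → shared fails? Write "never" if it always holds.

dirty → shared holds at every position 0..7, and those are all the positions the trace ever visits, so the invariant G(dirty → shared) is never violated.

never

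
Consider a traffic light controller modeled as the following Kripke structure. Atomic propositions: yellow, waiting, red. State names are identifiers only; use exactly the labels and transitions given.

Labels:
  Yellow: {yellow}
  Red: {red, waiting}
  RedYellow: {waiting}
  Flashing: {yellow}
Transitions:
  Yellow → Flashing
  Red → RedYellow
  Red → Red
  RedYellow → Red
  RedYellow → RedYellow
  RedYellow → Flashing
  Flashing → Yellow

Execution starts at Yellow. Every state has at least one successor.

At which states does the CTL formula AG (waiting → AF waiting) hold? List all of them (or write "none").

{Yellow, Red, RedYellow, Flashing}

States satisfying waiting → AF waiting: {Yellow, Red, RedYellow, Flashing}.
States satisfying AG (waiting → AF waiting): {Yellow, Red, RedYellow, Flashing}.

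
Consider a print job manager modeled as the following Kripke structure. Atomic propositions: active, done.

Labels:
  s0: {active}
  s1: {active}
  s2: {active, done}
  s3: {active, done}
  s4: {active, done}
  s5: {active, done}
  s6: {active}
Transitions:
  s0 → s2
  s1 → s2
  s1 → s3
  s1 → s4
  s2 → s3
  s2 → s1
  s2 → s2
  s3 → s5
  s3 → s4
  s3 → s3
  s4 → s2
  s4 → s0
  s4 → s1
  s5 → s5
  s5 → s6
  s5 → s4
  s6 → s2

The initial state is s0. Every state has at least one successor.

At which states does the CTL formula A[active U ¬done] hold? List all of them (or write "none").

States satisfying active: {s0, s1, s2, s3, s4, s5, s6}.
States satisfying ¬done: {s0, s1, s6}.
States satisfying A[active U ¬done]: {s0, s1, s6}.

{s0, s1, s6}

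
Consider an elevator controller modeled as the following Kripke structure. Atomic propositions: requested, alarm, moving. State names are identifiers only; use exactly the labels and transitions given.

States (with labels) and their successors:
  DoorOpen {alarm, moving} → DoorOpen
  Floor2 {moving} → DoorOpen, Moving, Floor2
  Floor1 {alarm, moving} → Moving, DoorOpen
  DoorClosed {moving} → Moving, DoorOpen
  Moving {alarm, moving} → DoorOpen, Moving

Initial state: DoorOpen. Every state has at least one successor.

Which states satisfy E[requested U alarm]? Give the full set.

{DoorOpen, Floor1, Moving}

States satisfying requested: ∅.
States satisfying alarm: {DoorOpen, Floor1, Moving}.
States satisfying E[requested U alarm]: {DoorOpen, Floor1, Moving}.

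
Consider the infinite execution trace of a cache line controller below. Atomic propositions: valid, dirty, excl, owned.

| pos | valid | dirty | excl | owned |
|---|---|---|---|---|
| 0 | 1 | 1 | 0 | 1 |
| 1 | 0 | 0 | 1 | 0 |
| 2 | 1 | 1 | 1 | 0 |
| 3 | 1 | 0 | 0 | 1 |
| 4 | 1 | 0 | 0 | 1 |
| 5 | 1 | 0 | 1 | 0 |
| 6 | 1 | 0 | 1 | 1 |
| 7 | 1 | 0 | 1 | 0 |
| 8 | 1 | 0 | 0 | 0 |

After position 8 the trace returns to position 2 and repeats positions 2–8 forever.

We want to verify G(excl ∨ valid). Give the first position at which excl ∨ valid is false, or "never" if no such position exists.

excl ∨ valid holds at every position 0..8, and those are all the positions the trace ever visits, so the invariant G(excl ∨ valid) is never violated.

never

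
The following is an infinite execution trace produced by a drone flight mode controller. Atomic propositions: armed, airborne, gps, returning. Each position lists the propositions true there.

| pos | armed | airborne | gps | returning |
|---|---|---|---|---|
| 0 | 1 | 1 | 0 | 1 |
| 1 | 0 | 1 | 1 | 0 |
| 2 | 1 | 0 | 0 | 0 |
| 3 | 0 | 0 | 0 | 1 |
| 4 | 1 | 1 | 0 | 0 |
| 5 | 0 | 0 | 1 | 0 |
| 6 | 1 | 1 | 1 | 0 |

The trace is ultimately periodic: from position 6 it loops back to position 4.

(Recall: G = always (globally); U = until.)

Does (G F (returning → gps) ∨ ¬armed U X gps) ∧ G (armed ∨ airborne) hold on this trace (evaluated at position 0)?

armed ∨ airborne must hold at every position from 0 onward. It fails at position 3, so G (armed ∨ airborne) is false.
At position 0: G F (returning → gps) ∨ ¬armed U X gps is true; G (armed ∨ airborne) is false; so (G F (returning → gps) ∨ ¬armed U X gps) ∧ G (armed ∨ airborne) is false.

Violated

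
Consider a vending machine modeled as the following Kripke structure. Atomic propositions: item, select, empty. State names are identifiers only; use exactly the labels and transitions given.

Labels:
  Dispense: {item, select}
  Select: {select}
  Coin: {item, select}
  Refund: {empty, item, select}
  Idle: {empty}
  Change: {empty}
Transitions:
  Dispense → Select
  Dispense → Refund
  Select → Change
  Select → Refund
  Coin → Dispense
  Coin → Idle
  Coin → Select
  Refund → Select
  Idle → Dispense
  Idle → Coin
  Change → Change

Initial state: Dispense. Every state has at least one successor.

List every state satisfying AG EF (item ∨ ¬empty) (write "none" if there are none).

none

States satisfying EF (item ∨ ¬empty): {Dispense, Select, Coin, Refund, Idle}.
States satisfying AG EF (item ∨ ¬empty): ∅.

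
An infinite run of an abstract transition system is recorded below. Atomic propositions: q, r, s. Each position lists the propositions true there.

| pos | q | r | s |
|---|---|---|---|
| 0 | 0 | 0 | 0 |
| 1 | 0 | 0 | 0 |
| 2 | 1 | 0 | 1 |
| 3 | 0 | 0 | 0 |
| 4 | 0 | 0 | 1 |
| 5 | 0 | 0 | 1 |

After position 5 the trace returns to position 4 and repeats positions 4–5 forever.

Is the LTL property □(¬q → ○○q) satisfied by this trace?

No

¬q → ○○q must hold at every position from 0 onward. It fails at position 1, so □(¬q → ○○q) is false.
Positions where ¬q holds: 0, 1, 3, 4, 5.
Check ○○q at each: 0→ok, 1→fails, 3→fails, 4→fails, 5→fails.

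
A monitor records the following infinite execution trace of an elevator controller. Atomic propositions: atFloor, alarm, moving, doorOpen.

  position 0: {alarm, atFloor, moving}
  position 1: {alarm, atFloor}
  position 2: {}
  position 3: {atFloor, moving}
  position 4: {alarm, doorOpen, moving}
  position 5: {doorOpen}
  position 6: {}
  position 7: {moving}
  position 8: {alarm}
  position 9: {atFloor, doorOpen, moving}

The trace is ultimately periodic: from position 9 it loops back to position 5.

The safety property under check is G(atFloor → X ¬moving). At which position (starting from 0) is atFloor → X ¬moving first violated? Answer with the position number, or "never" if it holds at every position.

3

Check atFloor → X ¬moving at each position in order: 0 ✓, 1 ✓, 2 ✓.
At position 3 the labels are {atFloor, moving} and the next position 4 has {alarm, doorOpen, moving}, so atFloor → X ¬moving is false there. This is the first violation.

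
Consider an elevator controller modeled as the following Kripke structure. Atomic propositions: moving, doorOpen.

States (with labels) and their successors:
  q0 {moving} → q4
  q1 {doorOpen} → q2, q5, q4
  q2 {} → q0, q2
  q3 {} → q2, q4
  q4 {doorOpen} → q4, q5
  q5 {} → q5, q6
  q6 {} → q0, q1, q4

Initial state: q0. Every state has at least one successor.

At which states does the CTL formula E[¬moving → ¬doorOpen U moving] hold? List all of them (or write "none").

{q0, q2, q3, q5, q6}

States satisfying ¬moving → ¬doorOpen: {q0, q2, q3, q5, q6}.
States satisfying moving: {q0}.
States satisfying E[¬moving → ¬doorOpen U moving]: {q0, q2, q3, q5, q6}.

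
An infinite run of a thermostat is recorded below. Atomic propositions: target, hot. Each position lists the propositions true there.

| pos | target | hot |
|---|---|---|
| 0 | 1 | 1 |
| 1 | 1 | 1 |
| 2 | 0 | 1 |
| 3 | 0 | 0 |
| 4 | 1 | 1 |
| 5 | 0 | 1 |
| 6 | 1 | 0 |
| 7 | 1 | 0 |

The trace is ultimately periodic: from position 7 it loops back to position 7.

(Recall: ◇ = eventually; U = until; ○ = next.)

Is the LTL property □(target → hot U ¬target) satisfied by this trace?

target → hot U ¬target must hold at every position from 0 onward. It fails at position 6, so □(target → hot U ¬target) is false.
Positions where target holds: 0, 1, 4, 6, 7.
Check hot U ¬target at each: 0→ok, 1→ok, 4→ok, 6→fails, 7→fails.

Violated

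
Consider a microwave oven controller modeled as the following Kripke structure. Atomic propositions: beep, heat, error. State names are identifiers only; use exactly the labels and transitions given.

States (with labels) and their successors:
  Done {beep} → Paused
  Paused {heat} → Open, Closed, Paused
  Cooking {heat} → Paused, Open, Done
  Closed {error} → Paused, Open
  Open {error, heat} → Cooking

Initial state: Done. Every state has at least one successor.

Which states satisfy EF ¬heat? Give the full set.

States satisfying ¬heat: {Done, Closed}.
States satisfying EF ¬heat: {Done, Paused, Cooking, Closed, Open}.

{Done, Paused, Cooking, Closed, Open}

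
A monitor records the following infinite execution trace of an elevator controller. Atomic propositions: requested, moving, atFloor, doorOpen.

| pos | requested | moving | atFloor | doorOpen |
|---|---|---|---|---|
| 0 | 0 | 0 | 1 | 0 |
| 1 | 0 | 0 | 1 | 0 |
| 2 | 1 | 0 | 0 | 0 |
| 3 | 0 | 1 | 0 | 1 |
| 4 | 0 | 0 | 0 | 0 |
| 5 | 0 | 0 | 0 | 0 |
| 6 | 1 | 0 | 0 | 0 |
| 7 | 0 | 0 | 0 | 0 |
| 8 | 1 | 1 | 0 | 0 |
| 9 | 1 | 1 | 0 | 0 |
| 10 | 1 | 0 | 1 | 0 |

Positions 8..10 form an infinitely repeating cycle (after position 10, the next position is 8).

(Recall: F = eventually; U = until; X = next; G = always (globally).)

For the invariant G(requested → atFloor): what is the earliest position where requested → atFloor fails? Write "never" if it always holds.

Check requested → atFloor at each position in order: 0 ✓, 1 ✓.
At position 2 the labels are {requested}, so requested → atFloor is false there. This is the first violation.

2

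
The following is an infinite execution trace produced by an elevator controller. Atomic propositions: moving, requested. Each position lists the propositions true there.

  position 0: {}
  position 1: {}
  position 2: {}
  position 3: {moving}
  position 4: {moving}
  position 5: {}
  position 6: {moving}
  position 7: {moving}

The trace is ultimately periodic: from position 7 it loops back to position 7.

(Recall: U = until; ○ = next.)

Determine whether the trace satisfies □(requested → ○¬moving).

Satisfied

requested → ○¬moving holds at every position 0..7, and those are all positions ever visited, so □(requested → ○¬moving) holds.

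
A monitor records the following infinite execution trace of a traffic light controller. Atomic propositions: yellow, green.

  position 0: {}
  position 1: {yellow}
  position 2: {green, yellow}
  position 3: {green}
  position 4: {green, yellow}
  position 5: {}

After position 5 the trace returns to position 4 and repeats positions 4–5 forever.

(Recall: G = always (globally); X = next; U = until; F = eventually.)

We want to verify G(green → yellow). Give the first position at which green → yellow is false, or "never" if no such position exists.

Check green → yellow at each position in order: 0 ✓, 1 ✓, 2 ✓.
At position 3 the labels are {green}, so green → yellow is false there. This is the first violation.

3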